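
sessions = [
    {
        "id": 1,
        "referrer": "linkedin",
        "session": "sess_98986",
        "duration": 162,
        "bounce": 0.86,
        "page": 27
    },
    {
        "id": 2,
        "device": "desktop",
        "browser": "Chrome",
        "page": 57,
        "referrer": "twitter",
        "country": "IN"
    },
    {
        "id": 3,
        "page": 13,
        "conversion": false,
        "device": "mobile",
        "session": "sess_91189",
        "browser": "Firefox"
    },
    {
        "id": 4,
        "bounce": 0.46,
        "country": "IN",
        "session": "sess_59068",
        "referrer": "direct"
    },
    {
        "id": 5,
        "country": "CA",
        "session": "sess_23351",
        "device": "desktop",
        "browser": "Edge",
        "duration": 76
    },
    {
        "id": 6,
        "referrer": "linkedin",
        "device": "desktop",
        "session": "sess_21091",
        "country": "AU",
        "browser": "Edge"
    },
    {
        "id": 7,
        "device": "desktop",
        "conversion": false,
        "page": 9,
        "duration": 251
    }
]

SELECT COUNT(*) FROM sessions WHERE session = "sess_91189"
1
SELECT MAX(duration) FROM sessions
251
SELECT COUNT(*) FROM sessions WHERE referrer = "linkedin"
2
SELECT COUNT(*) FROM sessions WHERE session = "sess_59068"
1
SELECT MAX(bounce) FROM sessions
0.86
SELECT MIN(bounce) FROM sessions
0.46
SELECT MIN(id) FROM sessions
1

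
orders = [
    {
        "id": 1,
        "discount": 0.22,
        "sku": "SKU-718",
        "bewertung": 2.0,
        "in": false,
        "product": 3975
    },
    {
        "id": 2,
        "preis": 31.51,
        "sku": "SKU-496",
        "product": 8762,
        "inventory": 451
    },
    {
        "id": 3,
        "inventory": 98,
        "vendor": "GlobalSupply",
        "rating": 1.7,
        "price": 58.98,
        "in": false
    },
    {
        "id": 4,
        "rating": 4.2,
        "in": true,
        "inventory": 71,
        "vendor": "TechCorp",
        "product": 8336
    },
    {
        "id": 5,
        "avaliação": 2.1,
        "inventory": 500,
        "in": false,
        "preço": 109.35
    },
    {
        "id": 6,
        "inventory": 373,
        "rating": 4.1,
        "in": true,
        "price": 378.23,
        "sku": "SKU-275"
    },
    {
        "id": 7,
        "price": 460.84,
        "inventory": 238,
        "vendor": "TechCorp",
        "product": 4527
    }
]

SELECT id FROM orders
[1, 2, 3, 4, 5, 6, 7]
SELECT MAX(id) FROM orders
7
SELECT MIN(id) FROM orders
1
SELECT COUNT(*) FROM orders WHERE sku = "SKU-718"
1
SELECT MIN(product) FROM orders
3975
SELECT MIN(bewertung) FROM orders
2.0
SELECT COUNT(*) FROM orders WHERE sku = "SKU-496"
1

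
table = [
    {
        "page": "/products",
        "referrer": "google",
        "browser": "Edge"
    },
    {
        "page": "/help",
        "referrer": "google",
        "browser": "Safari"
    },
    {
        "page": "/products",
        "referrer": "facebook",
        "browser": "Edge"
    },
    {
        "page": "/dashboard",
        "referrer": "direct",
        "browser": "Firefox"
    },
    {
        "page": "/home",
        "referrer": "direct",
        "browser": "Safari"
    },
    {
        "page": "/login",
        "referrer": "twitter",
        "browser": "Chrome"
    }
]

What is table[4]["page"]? "/home"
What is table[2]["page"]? "/products"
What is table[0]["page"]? "/products"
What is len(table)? 6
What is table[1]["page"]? "/help"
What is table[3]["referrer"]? "direct"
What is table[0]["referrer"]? "google"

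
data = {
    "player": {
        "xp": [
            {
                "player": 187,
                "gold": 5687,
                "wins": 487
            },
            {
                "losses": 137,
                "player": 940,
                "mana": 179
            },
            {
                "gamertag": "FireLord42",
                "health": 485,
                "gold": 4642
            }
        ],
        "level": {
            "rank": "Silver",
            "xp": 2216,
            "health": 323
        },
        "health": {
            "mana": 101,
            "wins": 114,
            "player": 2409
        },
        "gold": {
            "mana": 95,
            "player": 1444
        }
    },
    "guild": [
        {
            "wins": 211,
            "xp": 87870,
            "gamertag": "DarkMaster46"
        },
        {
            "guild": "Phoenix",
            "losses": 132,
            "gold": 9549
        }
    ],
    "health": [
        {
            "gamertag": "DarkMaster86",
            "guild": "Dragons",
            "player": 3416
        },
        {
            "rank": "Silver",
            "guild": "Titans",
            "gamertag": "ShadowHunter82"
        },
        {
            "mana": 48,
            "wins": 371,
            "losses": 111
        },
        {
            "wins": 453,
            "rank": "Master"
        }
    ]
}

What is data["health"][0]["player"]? 3416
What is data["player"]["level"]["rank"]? "Silver"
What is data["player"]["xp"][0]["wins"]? 487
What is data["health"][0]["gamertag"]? "DarkMaster86"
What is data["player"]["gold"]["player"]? 1444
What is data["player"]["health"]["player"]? 2409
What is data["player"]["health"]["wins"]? 114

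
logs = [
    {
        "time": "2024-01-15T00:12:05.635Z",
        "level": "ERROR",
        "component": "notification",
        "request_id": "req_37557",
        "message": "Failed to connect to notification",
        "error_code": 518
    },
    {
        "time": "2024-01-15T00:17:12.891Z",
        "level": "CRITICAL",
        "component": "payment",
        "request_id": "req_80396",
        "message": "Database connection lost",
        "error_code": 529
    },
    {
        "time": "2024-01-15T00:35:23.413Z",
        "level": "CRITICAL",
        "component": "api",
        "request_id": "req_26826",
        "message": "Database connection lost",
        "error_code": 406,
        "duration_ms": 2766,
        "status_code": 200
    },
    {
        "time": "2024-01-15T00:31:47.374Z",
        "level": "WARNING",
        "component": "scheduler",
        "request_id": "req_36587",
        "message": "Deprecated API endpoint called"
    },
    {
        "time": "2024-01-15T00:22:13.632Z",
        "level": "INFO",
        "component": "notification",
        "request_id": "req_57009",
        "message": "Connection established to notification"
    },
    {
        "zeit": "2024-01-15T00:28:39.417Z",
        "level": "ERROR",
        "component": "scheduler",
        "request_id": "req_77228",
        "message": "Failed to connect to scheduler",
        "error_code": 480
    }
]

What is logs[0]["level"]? "ERROR"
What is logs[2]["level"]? "CRITICAL"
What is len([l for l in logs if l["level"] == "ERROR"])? 2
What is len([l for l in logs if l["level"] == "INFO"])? 1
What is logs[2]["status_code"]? 200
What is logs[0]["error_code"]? 518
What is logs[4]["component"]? "notification"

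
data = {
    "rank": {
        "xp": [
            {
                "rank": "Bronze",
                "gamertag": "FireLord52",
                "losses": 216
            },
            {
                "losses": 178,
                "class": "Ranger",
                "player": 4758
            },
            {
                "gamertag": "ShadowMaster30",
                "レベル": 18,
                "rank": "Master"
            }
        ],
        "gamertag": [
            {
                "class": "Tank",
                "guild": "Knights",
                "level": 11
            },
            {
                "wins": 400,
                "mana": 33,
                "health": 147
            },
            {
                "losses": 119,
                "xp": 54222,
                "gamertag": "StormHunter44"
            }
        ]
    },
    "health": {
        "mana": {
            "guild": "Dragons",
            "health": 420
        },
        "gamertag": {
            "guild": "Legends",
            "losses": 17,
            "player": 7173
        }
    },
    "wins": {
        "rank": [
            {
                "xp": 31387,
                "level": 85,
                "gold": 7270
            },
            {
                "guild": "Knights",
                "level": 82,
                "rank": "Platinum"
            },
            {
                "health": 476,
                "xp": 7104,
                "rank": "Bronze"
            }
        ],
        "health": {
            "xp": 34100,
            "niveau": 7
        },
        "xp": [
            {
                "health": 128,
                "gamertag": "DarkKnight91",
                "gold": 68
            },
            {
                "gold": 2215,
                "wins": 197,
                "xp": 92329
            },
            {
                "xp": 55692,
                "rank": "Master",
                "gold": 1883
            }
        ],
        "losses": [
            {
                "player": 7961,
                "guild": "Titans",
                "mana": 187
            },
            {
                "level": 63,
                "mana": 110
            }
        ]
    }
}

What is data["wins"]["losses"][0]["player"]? 7961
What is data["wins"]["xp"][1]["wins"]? 197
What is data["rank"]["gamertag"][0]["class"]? "Tank"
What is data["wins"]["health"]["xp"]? 34100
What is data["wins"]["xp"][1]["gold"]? 2215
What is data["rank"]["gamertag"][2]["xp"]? 54222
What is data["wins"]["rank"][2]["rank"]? "Bronze"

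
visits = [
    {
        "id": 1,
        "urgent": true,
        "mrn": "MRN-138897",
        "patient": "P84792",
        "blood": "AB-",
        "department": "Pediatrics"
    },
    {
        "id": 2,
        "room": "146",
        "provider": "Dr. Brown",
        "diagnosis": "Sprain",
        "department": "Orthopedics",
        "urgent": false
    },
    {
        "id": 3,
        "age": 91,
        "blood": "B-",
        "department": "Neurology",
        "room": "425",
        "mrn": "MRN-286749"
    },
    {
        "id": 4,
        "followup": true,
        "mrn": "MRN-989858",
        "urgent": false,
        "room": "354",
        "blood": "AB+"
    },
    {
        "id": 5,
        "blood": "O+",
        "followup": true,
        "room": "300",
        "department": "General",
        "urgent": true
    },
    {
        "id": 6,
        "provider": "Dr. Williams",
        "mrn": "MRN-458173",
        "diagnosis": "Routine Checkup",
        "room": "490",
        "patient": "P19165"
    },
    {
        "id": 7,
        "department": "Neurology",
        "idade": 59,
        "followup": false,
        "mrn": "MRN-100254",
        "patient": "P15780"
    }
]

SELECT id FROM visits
[1, 2, 3, 4, 5, 6, 7]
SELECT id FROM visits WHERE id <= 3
[1, 2, 3]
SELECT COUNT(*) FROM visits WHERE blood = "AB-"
1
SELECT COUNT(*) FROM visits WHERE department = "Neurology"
2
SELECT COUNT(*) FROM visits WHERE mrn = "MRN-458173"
1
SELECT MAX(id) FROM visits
7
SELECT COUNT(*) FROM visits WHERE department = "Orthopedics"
1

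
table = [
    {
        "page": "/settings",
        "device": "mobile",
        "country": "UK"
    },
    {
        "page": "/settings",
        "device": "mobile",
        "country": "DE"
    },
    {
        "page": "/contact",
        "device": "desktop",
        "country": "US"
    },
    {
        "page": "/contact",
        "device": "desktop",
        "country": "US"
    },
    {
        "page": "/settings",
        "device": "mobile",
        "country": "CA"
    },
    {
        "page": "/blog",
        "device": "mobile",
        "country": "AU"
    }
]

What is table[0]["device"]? "mobile"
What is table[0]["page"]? "/settings"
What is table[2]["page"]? "/contact"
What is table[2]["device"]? "desktop"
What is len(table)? 6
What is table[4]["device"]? "mobile"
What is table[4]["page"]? "/settings"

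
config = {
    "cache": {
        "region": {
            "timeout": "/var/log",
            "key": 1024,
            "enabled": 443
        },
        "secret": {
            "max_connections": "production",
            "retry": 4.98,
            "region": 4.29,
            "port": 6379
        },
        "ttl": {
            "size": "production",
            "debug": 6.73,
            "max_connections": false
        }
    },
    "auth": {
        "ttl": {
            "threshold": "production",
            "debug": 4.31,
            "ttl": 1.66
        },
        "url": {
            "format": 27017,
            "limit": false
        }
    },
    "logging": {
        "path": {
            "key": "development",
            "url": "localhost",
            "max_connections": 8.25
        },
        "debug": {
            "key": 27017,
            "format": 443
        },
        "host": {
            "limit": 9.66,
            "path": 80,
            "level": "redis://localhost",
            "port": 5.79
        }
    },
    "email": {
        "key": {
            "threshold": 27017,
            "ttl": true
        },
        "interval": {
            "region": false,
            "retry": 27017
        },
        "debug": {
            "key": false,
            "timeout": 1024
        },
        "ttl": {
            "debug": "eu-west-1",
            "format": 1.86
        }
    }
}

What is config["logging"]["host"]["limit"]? 9.66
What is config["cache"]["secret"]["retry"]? 4.98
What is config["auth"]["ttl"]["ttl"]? 1.66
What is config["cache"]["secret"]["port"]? 6379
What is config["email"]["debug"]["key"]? False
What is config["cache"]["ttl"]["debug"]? 6.73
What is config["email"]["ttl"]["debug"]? "eu-west-1"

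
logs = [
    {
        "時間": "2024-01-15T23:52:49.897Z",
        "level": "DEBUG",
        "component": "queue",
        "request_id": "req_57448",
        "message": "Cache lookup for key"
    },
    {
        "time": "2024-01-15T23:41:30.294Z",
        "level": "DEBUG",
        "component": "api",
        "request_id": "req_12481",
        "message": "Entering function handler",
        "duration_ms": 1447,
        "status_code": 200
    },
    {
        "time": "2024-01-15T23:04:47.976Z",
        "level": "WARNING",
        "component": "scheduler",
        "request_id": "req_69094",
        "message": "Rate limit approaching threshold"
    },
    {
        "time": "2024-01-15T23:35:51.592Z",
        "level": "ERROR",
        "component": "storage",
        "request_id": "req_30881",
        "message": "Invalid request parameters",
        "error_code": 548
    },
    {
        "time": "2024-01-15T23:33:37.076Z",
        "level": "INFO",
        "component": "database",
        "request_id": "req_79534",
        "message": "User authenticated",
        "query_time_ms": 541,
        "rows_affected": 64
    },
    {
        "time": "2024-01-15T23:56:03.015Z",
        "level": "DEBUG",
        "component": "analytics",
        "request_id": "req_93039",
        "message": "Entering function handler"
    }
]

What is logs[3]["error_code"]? 548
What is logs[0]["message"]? "Cache lookup for key"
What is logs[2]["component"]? "scheduler"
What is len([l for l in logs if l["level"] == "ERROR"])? 1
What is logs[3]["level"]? "ERROR"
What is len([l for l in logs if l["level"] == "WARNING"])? 1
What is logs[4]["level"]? "INFO"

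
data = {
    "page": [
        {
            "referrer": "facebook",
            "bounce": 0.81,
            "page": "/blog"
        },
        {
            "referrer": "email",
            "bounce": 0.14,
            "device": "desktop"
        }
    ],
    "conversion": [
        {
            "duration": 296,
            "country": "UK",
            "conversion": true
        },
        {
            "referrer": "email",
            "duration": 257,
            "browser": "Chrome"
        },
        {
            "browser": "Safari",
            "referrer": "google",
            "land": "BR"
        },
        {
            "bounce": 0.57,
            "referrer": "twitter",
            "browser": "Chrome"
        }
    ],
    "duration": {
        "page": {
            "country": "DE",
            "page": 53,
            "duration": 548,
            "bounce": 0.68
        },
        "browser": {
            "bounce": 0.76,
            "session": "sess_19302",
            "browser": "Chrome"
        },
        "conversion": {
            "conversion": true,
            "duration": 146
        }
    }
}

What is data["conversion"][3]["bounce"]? 0.57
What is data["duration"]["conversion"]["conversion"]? True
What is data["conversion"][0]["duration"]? 296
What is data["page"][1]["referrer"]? "email"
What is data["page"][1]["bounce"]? 0.14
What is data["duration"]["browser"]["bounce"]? 0.76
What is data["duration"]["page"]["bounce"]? 0.68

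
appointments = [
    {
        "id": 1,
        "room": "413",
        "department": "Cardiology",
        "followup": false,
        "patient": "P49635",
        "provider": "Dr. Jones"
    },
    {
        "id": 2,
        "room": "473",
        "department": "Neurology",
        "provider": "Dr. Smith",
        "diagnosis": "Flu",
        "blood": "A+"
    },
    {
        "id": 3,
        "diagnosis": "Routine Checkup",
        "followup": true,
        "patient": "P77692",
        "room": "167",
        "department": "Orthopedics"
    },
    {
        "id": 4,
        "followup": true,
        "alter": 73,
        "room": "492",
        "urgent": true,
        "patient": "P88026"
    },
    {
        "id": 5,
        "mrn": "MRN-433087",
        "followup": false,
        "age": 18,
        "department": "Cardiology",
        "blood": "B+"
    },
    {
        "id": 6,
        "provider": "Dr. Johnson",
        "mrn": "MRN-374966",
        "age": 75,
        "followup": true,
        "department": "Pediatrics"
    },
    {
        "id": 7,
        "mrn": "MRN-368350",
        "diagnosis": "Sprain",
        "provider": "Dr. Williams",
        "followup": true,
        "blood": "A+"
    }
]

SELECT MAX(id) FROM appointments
7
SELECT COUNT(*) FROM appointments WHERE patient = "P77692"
1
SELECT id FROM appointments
[1, 2, 3, 4, 5, 6, 7]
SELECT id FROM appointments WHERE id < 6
[1, 2, 3, 4, 5]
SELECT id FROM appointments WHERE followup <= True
[1, 3, 4, 5, 6, 7]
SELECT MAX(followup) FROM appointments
True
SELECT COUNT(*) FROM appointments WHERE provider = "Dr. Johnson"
1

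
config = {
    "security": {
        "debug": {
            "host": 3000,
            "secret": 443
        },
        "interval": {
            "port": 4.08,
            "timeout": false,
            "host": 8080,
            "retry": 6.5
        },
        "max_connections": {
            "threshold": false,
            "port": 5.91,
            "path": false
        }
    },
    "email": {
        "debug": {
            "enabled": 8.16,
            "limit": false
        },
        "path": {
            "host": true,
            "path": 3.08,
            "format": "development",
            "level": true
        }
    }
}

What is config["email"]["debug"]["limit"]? False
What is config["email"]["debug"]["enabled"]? 8.16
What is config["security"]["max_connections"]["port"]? 5.91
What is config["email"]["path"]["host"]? True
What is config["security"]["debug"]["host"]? 3000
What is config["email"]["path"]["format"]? "development"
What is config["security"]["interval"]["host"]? 8080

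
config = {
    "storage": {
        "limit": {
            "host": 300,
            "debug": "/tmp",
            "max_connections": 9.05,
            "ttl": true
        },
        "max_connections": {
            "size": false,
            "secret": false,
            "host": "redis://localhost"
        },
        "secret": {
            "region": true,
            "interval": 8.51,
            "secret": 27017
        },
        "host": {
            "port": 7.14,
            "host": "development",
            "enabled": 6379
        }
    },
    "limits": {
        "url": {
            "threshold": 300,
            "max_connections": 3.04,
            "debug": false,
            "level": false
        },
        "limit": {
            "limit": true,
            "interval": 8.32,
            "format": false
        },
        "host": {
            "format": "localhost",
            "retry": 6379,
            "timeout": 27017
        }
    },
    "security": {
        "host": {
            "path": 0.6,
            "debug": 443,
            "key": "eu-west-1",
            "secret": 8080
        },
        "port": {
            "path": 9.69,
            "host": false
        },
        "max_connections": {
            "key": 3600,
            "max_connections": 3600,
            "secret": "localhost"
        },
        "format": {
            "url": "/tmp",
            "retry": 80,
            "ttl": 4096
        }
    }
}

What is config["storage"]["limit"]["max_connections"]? 9.05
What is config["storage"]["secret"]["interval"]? 8.51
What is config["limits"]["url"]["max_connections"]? 3.04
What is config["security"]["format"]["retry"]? 80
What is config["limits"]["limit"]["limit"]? True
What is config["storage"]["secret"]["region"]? True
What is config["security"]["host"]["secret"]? 8080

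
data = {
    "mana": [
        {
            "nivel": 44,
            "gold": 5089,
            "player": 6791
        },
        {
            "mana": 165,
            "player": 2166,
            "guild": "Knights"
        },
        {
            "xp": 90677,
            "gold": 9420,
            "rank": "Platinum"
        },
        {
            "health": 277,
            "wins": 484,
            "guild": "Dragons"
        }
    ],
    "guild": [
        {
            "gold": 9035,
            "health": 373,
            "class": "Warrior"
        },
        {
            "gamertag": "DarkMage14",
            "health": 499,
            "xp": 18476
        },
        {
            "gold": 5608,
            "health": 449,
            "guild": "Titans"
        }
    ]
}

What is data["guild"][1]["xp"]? 18476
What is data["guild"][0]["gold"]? 9035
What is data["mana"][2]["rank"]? "Platinum"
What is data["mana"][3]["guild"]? "Dragons"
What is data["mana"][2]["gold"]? 9420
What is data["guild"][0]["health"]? 373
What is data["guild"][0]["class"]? "Warrior"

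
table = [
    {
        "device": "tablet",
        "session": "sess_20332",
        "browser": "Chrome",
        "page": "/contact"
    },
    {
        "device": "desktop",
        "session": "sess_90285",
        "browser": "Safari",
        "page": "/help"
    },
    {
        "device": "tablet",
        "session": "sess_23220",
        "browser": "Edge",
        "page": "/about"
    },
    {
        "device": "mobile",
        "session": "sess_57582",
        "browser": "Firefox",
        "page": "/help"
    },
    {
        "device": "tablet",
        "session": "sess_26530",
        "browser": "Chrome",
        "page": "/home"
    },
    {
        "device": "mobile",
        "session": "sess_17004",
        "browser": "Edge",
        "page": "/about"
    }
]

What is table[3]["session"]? "sess_57582"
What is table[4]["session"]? "sess_26530"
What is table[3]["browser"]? "Firefox"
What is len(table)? 6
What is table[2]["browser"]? "Edge"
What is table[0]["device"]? "tablet"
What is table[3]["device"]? "mobile"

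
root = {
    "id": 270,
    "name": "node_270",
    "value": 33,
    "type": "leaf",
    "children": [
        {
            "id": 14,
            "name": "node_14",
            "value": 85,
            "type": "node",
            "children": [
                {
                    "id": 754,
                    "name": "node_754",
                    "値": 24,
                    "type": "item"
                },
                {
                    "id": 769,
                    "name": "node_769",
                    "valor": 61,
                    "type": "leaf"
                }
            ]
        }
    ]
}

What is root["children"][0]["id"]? 14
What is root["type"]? "leaf"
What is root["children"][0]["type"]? "node"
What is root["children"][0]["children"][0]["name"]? "node_754"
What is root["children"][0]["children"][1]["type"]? "leaf"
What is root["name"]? "node_270"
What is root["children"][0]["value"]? 85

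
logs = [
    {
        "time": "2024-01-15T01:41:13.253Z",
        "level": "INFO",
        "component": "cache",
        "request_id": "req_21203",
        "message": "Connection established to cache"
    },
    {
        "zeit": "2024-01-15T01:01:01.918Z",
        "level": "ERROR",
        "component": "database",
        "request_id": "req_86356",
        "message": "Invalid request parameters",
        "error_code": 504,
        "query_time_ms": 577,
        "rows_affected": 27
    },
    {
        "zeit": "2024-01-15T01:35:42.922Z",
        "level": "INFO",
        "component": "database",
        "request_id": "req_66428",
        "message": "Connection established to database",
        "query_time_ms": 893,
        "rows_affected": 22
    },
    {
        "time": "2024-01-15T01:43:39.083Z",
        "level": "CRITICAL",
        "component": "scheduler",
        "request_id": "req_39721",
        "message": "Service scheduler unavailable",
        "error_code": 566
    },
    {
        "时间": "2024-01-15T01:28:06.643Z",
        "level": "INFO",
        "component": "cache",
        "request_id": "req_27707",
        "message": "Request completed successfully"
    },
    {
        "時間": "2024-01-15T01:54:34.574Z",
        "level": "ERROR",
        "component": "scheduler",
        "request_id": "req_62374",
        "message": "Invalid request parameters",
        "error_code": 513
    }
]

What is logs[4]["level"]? "INFO"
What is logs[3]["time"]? "2024-01-15T01:43:39.083Z"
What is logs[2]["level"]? "INFO"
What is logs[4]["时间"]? "2024-01-15T01:28:06.643Z"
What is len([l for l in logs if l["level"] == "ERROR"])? 2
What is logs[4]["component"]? "cache"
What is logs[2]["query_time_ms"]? 893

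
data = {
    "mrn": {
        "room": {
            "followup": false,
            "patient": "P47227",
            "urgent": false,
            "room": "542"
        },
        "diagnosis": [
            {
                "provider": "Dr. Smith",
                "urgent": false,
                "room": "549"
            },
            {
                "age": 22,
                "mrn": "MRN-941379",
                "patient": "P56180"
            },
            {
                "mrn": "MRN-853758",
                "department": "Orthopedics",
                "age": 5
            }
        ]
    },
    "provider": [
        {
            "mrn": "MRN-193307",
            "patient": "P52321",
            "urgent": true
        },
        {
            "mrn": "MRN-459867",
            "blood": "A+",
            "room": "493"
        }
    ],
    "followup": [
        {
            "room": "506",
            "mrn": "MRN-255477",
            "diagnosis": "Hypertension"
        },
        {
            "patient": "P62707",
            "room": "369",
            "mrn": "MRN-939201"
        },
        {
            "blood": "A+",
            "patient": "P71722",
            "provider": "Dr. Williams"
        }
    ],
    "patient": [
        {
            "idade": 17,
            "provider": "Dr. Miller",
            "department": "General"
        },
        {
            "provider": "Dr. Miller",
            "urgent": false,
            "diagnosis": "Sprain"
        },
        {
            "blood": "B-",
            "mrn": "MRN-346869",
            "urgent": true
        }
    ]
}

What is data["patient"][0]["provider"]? "Dr. Miller"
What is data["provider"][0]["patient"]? "P52321"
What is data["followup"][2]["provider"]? "Dr. Williams"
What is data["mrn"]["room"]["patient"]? "P47227"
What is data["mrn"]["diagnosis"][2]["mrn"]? "MRN-853758"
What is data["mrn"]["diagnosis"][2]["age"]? 5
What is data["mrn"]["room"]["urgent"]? False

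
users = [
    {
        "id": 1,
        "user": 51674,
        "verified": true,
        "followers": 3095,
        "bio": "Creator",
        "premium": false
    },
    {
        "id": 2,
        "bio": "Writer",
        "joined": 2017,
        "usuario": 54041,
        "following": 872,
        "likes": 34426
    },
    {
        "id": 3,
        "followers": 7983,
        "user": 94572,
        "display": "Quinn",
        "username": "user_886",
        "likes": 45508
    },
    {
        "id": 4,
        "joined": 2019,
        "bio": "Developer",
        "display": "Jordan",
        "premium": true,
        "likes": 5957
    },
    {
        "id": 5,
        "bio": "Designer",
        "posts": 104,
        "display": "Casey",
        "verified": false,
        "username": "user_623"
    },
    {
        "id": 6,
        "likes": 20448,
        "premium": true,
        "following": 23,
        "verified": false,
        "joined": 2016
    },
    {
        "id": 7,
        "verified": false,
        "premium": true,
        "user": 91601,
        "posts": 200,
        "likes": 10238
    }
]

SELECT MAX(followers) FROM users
7983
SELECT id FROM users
[1, 2, 3, 4, 5, 6, 7]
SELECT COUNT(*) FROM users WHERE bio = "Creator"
1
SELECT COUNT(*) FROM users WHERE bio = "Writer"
1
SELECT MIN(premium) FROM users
False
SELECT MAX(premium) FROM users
True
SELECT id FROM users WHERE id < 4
[1, 2, 3]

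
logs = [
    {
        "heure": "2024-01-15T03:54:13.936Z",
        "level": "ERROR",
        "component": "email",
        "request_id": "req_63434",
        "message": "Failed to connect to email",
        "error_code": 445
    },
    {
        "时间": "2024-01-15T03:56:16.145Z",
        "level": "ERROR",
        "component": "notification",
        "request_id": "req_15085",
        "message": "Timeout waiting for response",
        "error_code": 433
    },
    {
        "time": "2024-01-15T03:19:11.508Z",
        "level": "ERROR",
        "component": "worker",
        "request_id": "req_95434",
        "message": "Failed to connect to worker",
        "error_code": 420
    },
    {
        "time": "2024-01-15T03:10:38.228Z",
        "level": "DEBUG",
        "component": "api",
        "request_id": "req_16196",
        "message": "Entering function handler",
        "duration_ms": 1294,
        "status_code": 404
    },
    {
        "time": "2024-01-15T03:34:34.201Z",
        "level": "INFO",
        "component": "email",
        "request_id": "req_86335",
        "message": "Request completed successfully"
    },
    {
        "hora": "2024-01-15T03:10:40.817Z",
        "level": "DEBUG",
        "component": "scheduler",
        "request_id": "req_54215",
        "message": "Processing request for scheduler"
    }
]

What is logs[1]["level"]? "ERROR"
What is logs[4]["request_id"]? "req_86335"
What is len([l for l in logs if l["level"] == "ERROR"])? 3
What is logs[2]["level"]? "ERROR"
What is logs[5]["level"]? "DEBUG"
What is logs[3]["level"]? "DEBUG"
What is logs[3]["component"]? "api"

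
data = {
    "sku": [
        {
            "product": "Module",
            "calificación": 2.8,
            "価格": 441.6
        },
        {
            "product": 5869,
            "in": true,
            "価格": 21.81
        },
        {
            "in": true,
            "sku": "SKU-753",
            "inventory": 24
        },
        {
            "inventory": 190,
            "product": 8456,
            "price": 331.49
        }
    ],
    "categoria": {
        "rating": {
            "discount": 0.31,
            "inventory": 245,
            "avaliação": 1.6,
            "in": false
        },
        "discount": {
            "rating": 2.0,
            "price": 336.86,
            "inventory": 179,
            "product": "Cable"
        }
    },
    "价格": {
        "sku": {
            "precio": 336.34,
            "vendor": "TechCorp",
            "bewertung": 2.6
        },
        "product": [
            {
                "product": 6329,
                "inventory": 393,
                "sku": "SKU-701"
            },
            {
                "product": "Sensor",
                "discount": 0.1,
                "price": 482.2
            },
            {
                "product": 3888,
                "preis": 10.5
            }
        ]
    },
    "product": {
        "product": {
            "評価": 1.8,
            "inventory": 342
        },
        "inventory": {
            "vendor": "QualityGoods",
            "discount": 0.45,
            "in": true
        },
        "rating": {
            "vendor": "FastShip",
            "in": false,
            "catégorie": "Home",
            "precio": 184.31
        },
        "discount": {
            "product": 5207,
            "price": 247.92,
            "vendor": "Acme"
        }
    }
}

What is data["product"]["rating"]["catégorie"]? "Home"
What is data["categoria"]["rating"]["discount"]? 0.31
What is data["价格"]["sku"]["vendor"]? "TechCorp"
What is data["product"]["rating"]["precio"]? 184.31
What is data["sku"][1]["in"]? True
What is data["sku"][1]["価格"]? 21.81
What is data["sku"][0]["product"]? "Module"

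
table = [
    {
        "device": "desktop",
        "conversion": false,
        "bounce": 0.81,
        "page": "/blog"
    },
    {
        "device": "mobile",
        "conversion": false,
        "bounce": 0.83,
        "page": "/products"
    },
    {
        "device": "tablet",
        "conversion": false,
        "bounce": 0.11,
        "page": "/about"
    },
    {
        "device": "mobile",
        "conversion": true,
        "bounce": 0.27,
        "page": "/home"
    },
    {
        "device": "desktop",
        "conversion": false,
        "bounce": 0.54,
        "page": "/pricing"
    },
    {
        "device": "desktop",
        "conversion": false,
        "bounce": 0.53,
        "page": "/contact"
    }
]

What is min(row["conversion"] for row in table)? False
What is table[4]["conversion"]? False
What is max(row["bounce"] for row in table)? 0.83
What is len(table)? 6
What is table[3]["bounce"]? 0.27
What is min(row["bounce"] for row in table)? 0.11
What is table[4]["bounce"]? 0.54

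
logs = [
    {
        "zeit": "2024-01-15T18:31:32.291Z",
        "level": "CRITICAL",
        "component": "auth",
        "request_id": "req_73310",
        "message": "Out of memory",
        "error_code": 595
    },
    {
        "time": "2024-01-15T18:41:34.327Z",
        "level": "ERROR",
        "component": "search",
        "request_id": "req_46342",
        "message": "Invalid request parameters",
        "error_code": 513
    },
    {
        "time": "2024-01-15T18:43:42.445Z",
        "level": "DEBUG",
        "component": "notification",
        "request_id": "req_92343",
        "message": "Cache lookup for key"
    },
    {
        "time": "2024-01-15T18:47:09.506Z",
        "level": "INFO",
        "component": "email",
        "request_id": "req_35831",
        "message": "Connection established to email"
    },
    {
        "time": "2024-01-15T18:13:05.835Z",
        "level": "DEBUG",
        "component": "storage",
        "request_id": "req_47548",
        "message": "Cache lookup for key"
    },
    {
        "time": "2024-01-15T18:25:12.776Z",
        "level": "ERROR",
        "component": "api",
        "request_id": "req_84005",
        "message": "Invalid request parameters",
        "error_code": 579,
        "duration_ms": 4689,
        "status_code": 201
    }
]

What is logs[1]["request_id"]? "req_46342"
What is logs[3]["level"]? "INFO"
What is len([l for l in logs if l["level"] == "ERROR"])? 2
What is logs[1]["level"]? "ERROR"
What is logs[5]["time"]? "2024-01-15T18:25:12.776Z"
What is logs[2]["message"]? "Cache lookup for key"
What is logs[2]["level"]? "DEBUG"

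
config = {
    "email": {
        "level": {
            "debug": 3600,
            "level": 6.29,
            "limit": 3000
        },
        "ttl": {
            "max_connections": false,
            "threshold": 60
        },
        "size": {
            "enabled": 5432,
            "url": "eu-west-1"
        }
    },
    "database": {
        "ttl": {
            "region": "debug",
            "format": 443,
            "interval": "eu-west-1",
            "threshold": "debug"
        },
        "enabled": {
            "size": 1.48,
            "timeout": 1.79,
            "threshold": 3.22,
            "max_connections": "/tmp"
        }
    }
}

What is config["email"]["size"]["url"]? "eu-west-1"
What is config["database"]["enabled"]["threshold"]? 3.22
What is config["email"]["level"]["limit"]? 3000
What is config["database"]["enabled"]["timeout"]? 1.79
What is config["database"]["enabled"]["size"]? 1.48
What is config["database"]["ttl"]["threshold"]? "debug"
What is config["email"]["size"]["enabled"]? 5432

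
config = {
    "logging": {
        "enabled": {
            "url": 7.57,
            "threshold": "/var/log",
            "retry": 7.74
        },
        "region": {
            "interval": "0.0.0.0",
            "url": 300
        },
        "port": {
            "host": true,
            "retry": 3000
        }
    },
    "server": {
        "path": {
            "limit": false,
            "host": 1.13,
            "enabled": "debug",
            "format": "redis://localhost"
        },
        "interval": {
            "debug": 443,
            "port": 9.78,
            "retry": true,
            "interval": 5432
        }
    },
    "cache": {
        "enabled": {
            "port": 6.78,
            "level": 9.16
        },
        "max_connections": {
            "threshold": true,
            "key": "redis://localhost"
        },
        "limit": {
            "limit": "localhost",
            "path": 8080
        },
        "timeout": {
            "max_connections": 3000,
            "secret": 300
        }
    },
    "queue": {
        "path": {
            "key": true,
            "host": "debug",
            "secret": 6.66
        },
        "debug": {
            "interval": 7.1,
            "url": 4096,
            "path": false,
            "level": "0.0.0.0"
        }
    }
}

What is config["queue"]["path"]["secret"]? 6.66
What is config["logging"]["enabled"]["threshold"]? "/var/log"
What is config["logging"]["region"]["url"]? 300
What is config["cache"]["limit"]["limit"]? "localhost"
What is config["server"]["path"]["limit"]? False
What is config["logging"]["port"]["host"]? True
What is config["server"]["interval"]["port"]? 9.78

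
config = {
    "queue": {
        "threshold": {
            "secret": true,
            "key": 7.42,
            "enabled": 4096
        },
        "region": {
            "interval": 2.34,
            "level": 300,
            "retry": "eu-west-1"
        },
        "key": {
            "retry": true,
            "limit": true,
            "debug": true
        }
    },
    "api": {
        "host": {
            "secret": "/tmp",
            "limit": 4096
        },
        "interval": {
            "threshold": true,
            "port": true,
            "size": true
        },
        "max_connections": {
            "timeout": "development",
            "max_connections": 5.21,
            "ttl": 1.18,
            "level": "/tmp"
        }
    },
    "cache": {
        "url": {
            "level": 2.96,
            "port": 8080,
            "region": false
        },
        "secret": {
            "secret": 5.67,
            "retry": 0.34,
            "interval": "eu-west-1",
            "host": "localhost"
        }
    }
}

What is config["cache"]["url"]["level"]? 2.96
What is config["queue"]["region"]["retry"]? "eu-west-1"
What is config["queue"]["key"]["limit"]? True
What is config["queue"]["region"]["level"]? 300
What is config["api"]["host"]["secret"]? "/tmp"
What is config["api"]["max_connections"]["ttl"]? 1.18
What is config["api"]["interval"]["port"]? True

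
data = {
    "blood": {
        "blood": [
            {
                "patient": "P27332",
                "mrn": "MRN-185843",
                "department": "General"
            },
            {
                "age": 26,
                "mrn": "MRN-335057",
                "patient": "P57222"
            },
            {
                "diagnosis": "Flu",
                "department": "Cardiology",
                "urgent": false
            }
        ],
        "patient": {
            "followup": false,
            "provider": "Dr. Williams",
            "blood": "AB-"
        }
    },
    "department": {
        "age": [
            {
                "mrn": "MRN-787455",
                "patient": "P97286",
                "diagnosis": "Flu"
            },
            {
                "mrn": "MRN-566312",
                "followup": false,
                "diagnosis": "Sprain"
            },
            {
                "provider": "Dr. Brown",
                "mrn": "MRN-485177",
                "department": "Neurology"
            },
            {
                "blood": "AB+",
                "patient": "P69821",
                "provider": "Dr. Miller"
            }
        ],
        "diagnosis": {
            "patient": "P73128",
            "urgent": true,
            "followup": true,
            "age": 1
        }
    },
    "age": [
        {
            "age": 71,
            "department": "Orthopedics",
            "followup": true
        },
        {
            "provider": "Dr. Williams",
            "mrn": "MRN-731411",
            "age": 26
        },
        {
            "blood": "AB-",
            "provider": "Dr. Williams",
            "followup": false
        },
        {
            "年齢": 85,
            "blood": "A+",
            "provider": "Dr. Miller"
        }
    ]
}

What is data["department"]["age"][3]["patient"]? "P69821"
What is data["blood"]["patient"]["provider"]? "Dr. Williams"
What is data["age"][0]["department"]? "Orthopedics"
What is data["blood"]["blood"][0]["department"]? "General"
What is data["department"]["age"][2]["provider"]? "Dr. Brown"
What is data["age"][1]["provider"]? "Dr. Williams"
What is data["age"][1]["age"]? 26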